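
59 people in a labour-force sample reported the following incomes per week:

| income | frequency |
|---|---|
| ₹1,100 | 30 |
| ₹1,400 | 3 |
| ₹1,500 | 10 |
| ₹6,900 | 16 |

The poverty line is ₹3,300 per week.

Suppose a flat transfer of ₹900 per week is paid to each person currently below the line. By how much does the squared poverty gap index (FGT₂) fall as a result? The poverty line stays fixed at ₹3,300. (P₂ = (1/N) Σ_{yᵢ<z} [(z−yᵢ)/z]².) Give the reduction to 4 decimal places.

0.1971

Before: below the line — 30×₹1,100, 3×₹1,400, 10×₹1,500; squared poverty gap index (FGT₂) = 0.293272.
After the ₹900 transfer: below the line — 30×₹2,000, 3×₹2,300, 10×₹2,400; squared poverty gap index (FGT₂) = 0.096185.
Reduction = 0.293272 − 0.096185 = 0.1971.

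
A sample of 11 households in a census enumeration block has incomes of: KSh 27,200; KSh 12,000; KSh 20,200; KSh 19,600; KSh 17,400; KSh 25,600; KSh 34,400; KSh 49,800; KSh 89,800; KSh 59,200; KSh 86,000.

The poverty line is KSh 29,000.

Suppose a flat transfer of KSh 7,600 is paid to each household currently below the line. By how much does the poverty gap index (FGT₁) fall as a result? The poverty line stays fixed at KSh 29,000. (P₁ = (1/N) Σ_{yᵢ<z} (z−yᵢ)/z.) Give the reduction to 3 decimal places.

0.112

Before: below the line — KSh 12,000, KSh 17,400, KSh 19,600, KSh 20,200, KSh 25,600, KSh 27,200; poverty gap index (FGT₁) = 0.16301.
After the KSh 7,600 transfer: below the line — KSh 19,600, KSh 25,000, KSh 27,200, KSh 27,800; poverty gap index (FGT₁) = 0.05141.
Reduction = 0.16301 − 0.05141 = 0.112.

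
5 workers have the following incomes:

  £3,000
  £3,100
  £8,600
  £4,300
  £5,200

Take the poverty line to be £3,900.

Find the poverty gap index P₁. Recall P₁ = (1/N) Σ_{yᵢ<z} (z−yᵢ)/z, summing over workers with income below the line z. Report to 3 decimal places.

Below z: £3,000, £3,100 (q = 2 of N = 5).
Normalized shortfalls: (3900−3000)/3900 = 0.2308; (3900−3100)/3900 = 0.2051.
Σ = 0.435897. Dividing by the full population N = 5 gives P₁ = 0.087.

0.087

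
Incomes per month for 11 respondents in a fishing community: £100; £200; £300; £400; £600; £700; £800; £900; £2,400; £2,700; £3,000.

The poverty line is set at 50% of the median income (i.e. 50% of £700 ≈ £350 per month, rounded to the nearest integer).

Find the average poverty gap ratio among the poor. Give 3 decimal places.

Poor units: £100, £200, £300 (q = 3 of N = 11).
Relative gaps: 0.7143, 0.4286, 0.1429; sum = 1.285714.
The income-gap ratio divides by q (the poor only): 1.285714 / 3 = 0.429.

0.429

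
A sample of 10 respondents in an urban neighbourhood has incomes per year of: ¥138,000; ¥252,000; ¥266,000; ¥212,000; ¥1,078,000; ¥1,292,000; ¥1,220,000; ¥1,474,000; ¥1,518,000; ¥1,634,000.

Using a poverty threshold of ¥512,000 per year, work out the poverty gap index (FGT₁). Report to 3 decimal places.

Below the line: ¥138,000, ¥212,000, ¥252,000, ¥266,000 (q = 4 of N = 10).
Gap ratios (z−y)/z: (512000−138000)/512000 = 0.7305; (512000−212000)/512000 = 0.5859; (512000−252000)/512000 = 0.5078; (512000−266000)/512000 = 0.4805.
Sum of shortfalls = 2.304688; P₁ averages over all N: 2.304688 / 10 = 0.230.

0.230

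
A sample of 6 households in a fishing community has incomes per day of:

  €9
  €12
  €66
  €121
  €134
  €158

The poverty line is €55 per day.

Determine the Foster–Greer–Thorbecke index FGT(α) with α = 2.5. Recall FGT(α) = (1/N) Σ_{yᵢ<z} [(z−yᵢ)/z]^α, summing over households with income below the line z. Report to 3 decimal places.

0.197

Below the line: €9, €12 (q = 2 of N = 6).
Normalized shortfalls: (55−9)/55 = 0.8364; (55−12)/55 = 0.7818.
Raised to α = 2.5: 0.63972; 0.54046.
Sum = 1.180178; FGT(2.5) = 1.180178 / 6 = 0.197.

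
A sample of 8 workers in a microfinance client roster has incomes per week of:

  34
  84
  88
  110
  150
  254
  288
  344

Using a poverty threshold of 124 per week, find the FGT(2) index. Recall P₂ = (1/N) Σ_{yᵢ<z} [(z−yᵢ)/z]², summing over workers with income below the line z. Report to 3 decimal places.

0.091

Incomes under z: 34, 84, 88, 110 (q = 4 of N = 8).
Normalized shortfalls: (124−34)/124 = 0.7258; (124−84)/124 = 0.3226; (124−88)/124 = 0.2903; (124−110)/124 = 0.1129.
Squared: 0.5268; 0.1041; 0.0843; 0.0127.
Sum = 0.727888; P₂ = 0.727888 / 8 = 0.091.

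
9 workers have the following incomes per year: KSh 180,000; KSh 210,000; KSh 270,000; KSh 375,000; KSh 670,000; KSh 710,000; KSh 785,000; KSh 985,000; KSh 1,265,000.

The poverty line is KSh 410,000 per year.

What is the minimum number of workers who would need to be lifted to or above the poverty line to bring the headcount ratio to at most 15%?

3

Currently q = 4 of N = 9 are below the line (H = 0.444).
A headcount ratio of at most 15% allows at most ⌊0.15 × 9⌋ = 1 poor workers.
So at least 4 − 1 = 3 must be lifted.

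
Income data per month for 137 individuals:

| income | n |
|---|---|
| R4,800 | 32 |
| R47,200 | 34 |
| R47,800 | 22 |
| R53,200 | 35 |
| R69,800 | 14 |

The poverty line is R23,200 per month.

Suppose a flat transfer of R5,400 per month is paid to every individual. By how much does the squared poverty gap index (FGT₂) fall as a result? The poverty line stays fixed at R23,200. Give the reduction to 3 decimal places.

0.074

Before: below the line — 32×R4,800; squared poverty gap index (FGT₂) = 0.14692.
After the R5,400 transfer: below the line — 32×R10,200; squared poverty gap index (FGT₂) = 0.07334.
Reduction = 0.14692 − 0.07334 = 0.074.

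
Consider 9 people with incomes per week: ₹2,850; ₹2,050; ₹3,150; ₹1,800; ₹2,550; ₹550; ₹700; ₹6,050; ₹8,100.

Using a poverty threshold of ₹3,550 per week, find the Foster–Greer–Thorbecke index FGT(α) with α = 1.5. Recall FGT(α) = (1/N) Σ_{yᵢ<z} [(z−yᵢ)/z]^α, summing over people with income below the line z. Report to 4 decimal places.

Poor units: ₹550, ₹700, ₹1,800, ₹2,050, ₹2,550, ₹2,850, ₹3,150 (q = 7 of N = 9).
Normalized shortfalls: (3550−550)/3550 = 0.8451; (3550−700)/3550 = 0.8028; (3550−1800)/3550 = 0.4930; (3550−2050)/3550 = 0.4225; (3550−2550)/3550 = 0.2817; (3550−2850)/3550 = 0.1972; (3550−3150)/3550 = 0.1127.
Raised to α = 1.5: 0.77685; 0.71932; 0.34611; 0.27466; 0.14951; 0.08756; 0.03782.
Sum = 2.391836; FGT(1.5) = 2.391836 / 9 = 0.2658.

0.2658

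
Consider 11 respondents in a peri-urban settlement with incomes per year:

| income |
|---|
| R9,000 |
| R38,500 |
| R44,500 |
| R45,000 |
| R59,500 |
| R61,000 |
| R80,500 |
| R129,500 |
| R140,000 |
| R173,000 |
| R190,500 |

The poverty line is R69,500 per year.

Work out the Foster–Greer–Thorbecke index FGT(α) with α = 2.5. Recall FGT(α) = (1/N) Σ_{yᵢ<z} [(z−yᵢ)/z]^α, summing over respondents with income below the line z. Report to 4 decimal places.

Poor units: R9,000, R38,500, R44,500, R45,000, R59,500, R61,000 (q = 6 of N = 11).
Relative gaps: (69500−9000)/69500 = 0.8705; (69500−38500)/69500 = 0.4460; (69500−44500)/69500 = 0.3597; (69500−45000)/69500 = 0.3525; (69500−59500)/69500 = 0.1439; (69500−61000)/69500 = 0.1223.
Raised to α = 2.5: 0.70701; 0.13287; 0.07760; 0.07378; 0.00785; 0.00523.
Sum = 1.004357; FGT(2.5) = 1.004357 / 11 = 0.0913.

0.0913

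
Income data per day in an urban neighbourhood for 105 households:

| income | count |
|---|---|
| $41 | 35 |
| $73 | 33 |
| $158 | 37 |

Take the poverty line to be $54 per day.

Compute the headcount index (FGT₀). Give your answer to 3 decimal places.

35 of the 105 households have income below $54.
H = 35/105 = 0.333.

0.333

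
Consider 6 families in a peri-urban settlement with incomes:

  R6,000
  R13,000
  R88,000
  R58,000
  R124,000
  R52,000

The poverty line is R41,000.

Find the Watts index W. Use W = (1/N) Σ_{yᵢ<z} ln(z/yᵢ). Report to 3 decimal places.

Incomes under z: R6,000, R13,000 (q = 2 of N = 6).
Log shortfalls: ln(41000/6000) = 1.9218; ln(41000/13000) = 1.1486.
W = 3.070435 / 6 = 0.512.

0.512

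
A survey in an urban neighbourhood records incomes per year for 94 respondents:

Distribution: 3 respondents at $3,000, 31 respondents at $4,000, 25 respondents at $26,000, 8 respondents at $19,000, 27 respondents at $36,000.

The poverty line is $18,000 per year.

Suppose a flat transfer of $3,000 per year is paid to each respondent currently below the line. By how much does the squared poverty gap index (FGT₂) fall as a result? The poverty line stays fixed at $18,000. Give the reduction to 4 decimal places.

0.0843

Before: below the line — 3×$3,000, 31×$4,000; squared poverty gap index (FGT₂) = 0.221664.
After the $3,000 transfer: below the line — 3×$6,000, 31×$7,000; squared poverty gap index (FGT₂) = 0.137346.
Reduction = 0.221664 − 0.137346 = 0.0843.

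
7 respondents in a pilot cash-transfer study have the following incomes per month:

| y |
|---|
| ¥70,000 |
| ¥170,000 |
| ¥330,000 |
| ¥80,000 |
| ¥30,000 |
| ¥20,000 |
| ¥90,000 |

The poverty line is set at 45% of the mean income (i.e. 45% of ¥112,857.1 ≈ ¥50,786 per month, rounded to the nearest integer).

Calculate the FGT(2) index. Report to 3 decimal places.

Incomes under z: ¥20,000, ¥30,000 (q = 2 of N = 7).
Gap ratios (z−y)/z: (50786−20000)/50786 = 0.6062; (50786−30000)/50786 = 0.4093.
Squared: 0.3675; 0.1675.
Sum = 0.534982; P₂ = 0.534982 / 7 = 0.076.

0.076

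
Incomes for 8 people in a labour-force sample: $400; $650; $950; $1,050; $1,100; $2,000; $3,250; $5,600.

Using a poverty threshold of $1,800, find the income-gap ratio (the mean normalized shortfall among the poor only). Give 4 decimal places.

Below the line: $400, $650, $950, $1,050, $1,100 (q = 5 of N = 8).
Relative gaps: 0.7778, 0.6389, 0.4722, 0.4167, 0.3889; sum = 2.694444.
The income-gap ratio divides by q (the poor only): 2.694444 / 5 = 0.5389.

0.5389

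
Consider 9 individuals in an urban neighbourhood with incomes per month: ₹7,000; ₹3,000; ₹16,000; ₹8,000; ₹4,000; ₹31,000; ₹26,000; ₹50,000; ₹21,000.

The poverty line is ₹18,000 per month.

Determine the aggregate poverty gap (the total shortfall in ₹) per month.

₹52,000

Incomes under z: ₹3,000, ₹4,000, ₹7,000, ₹8,000, ₹16,000 (q = 5 of N = 9).
Individual gaps: 18000−3000 = 15000; 18000−4000 = 14000; 18000−7000 = 11000; 18000−8000 = 10000; 18000−16000 = 2000.
Aggregate gap = ₹52,000.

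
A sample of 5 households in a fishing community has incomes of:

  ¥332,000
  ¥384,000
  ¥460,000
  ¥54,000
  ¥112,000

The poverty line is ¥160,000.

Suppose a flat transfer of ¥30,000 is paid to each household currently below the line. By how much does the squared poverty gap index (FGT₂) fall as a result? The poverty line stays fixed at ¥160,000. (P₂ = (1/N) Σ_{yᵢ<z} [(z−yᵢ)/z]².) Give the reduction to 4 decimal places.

0.0581

Before: below the line — ¥54,000, ¥112,000; squared poverty gap index (FGT₂) = 0.105781.
After the ¥30,000 transfer: below the line — ¥84,000, ¥142,000; squared poverty gap index (FGT₂) = 0.047656.
Reduction = 0.105781 − 0.047656 = 0.0581.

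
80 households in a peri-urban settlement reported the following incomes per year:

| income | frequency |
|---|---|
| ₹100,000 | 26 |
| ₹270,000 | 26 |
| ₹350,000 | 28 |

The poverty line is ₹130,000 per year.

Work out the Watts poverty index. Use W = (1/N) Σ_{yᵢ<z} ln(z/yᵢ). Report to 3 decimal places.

0.085

Poor units: 26×₹100,000 (q = 26 of N = 80).
Log shortfalls: ln(130000/100000) = 0.2624 (×26).
W = 6.821471 / 80 = 0.085.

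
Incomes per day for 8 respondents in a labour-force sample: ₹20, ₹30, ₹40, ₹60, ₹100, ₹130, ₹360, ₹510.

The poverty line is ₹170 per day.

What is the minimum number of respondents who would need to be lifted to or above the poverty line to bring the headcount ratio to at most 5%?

6

6 of the 8 respondents are poor, so H = 6/8 = 0.750.
A headcount ratio of at most 5% allows at most ⌊0.05 × 8⌋ = 0 poor respondents.
So at least 6 − 0 = 6 must be lifted.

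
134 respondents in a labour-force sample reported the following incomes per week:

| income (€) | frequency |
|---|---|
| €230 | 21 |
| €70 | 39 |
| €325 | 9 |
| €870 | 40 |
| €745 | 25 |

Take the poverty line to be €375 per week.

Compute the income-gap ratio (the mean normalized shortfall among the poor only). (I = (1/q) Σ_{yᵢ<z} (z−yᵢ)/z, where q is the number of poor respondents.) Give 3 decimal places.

Incomes under z: 39×€70, 21×€230, 9×€325 (q = 69 of N = 134).
Relative gaps: 0.8133 (×39), 0.3867 (×21), 0.1333 (×9); sum = 41.040000.
The income-gap ratio divides by q (the poor only): 41.040000 / 69 = 0.595.

0.595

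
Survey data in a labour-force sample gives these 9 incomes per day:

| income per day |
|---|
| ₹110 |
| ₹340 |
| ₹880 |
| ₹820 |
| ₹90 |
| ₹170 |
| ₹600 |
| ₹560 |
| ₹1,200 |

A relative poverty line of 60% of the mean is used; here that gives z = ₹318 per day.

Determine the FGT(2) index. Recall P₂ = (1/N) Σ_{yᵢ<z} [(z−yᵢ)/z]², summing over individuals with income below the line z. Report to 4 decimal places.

Poor units: ₹90, ₹110, ₹170 (q = 3 of N = 9).
Shortfall ratios: (318−90)/318 = 0.7170; (318−110)/318 = 0.6541; (318−170)/318 = 0.4654.
Squared: 0.5141; 0.4278; 0.2166.
Sum = 1.158498; P₂ = 1.158498 / 9 = 0.1287.

0.1287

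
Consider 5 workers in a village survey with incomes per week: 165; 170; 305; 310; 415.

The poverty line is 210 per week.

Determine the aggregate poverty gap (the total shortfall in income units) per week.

Incomes under z: 165, 170 (q = 2 of N = 5).
Individual gaps: 210−165 = 45; 210−170 = 40.
Aggregate gap = 85.

85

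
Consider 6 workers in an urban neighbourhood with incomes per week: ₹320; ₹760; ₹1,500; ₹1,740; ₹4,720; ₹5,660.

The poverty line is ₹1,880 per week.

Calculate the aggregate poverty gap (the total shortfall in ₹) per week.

₹3,200

Below the line: ₹320, ₹760, ₹1,500, ₹1,740 (q = 4 of N = 6).
Individual gaps: 1880−320 = 1560; 1880−760 = 1120; 1880−1500 = 380; 1880−1740 = 140.
Aggregate gap = ₹3,200.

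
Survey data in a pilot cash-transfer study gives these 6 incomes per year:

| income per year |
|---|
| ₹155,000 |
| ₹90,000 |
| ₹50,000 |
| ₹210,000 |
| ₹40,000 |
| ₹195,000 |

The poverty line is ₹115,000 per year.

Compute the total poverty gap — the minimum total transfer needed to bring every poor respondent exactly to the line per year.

Below z: ₹40,000, ₹50,000, ₹90,000 (q = 3 of N = 6).
Individual gaps: 115000−40000 = 75000; 115000−50000 = 65000; 115000−90000 = 25000.
Aggregate gap = ₹165,000.

₹165,000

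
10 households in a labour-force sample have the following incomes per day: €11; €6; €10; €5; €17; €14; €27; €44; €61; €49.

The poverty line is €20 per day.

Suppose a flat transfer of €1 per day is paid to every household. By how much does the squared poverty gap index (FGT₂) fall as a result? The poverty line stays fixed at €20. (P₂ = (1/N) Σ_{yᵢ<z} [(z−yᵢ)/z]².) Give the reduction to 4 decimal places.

0.0270

Before: below the line — €5, €6, €10, €11, €14, €17; squared poverty gap index (FGT₂) = 0.161750.
After the €1 transfer: below the line — €6, €7, €11, €12, €15, €18; squared poverty gap index (FGT₂) = 0.134750.
Reduction = 0.161750 − 0.134750 = 0.0270.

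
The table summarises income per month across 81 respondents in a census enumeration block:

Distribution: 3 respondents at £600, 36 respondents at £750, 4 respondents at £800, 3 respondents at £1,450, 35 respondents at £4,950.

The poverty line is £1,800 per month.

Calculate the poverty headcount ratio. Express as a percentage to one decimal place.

46 of the 81 respondents have income below £1,800.
H = 46/81 = 56.8%.

56.8%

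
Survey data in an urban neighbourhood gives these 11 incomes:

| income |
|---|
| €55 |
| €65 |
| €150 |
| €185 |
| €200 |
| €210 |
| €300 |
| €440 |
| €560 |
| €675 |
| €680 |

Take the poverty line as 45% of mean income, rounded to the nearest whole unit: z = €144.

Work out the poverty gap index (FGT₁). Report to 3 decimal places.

0.106

Below z: €55, €65 (q = 2 of N = 11).
Shortfall ratios: (144−55)/144 = 0.6181; (144−65)/144 = 0.5486.
Σ = 1.166667. Dividing by the full population N = 11 gives P₁ = 0.106.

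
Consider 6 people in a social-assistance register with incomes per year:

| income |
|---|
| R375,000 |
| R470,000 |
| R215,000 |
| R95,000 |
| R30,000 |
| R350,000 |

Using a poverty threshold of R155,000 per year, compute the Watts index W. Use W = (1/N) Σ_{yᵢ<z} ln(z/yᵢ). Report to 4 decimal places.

0.3553

Below z: R30,000, R95,000 (q = 2 of N = 6).
ln(z/y) terms: ln(155000/30000) = 1.6422; ln(155000/95000) = 0.4895.
W = 2.131776 / 6 = 0.3553.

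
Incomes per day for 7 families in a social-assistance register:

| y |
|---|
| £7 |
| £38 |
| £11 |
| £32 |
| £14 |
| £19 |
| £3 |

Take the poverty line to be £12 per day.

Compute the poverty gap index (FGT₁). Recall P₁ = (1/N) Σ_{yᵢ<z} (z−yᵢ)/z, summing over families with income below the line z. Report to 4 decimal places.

Poor units: £3, £7, £11 (q = 3 of N = 7).
Shortfall ratios: (12−3)/12 = 0.7500; (12−7)/12 = 0.4167; (12−11)/12 = 0.0833.
Σ = 1.250000. Dividing by the full population N = 7 gives P₁ = 0.1786.

0.1786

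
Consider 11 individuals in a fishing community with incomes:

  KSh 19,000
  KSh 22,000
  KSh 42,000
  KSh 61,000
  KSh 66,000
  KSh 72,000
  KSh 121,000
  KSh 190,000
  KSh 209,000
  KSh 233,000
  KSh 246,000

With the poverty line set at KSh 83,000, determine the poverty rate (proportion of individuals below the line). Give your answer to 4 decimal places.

0.5455

6 of the 11 individuals have income below KSh 83,000.
H = 6/11 = 0.5455.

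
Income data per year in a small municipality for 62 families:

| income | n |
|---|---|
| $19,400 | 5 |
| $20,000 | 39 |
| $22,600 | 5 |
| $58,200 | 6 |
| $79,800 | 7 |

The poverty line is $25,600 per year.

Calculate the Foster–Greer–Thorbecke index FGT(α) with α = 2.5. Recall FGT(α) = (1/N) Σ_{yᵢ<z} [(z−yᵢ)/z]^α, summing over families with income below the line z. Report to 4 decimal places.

0.0168

Incomes under z: 5×$19,400, 39×$20,000, 5×$22,600 (q = 49 of N = 62).
Normalized shortfalls: (25600−19400)/25600 = 0.2422 (×5); (25600−20000)/25600 = 0.2188 (×39); (25600−22600)/25600 = 0.1172 (×5).
Raised to α = 2.5: 0.02887 (×5); 0.02238 (×39); 0.00470 (×5).
Sum = 1.040674; FGT(2.5) = 1.040674 / 62 = 0.0168.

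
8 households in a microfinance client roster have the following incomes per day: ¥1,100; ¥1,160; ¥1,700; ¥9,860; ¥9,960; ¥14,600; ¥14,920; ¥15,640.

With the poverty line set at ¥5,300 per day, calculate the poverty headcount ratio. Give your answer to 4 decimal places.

0.3750

3 of the 8 households have income below ¥5,300.
H = 3/8 = 0.3750.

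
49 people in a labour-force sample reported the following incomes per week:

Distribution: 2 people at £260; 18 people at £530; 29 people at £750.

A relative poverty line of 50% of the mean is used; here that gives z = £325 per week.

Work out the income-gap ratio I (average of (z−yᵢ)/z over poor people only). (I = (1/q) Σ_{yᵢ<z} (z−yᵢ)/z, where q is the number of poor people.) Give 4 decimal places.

0.2000

Below z: 2×£260 (q = 2 of N = 49).
Relative gaps: 0.2000 (×2); sum = 0.400000.
The income-gap ratio divides by q (the poor only): 0.400000 / 2 = 0.2000.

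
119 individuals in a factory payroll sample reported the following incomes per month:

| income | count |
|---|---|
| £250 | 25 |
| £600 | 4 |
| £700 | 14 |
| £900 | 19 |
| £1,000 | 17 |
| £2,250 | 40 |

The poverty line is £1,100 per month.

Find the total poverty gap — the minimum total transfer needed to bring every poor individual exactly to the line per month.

Poor units: 25×£250, 4×£600, 14×£700, 19×£900, 17×£1,000 (q = 79 of N = 119).
Individual gaps: 25×(1100−250) = 21250; 4×(1100−600) = 2000; 14×(1100−700) = 5600; 19×(1100−900) = 3800; 17×(1100−1000) = 1700.
Aggregate gap = £34,350.

£34,350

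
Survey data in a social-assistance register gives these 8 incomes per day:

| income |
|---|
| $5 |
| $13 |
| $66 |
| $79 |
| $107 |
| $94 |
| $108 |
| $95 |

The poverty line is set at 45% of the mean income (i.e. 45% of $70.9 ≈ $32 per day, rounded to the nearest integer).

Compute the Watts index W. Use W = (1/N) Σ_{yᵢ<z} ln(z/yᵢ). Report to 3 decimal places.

0.345

Below the line: $5, $13 (q = 2 of N = 8).
Log gaps: ln(32/5) = 1.8563; ln(32/13) = 0.9008.
W = 2.757085 / 8 = 0.345.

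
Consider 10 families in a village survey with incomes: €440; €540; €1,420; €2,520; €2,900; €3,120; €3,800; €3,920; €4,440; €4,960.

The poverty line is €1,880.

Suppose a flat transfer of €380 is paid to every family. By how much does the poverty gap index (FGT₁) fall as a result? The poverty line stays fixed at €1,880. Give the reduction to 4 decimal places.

Before: below the line — €440, €540, €1,420; poverty gap index (FGT₁) = 0.172340.
After the €380 transfer: below the line — €820, €920, €1,800; poverty gap index (FGT₁) = 0.111702.
Reduction = 0.172340 − 0.111702 = 0.0606.

0.0606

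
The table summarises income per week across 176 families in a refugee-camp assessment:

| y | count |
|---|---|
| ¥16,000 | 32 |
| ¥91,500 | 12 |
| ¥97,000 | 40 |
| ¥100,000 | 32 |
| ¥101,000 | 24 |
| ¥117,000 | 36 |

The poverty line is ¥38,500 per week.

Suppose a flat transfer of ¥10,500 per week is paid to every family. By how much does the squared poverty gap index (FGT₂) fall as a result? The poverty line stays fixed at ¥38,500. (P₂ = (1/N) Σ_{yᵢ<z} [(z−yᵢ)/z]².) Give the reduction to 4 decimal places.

0.0444

Before: below the line — 32×¥16,000; squared poverty gap index (FGT₂) = 0.062098.
After the ¥10,500 transfer: below the line — 32×¥26,500; squared poverty gap index (FGT₂) = 0.017664.
Reduction = 0.062098 − 0.017664 = 0.0444.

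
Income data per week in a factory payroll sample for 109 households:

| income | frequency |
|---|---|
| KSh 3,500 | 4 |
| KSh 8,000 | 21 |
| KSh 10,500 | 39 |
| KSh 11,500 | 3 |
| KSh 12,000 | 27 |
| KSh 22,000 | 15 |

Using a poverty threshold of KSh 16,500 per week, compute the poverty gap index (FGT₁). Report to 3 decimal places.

Below the line: 4×KSh 3,500, 21×KSh 8,000, 39×KSh 10,500, 3×KSh 11,500, 27×KSh 12,000 (q = 94 of N = 109).
Shortfall ratios: (16500−3500)/16500 = 0.7879 (×4); (16500−8000)/16500 = 0.5152 (×21); (16500−10500)/16500 = 0.3636 (×39); (16500−11500)/16500 = 0.3030 (×3); (16500−12000)/16500 = 0.2727 (×27).
Σ = 36.424242. Dividing by the full population N = 109 gives P₁ = 0.334.

0.334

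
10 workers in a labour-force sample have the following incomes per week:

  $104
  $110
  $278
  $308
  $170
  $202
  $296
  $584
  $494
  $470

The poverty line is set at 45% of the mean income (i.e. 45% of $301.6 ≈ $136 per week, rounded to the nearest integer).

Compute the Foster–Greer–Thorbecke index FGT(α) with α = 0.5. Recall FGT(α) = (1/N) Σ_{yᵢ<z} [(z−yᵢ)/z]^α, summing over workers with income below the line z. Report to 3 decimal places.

0.092

Below the line: $104, $110 (q = 2 of N = 10).
Shortfall ratios: (136−104)/136 = 0.2353; (136−110)/136 = 0.1912.
Raised to α = 0.5: 0.48507; 0.43724.
Sum = 0.922309; FGT(0.5) = 0.922309 / 10 = 0.092.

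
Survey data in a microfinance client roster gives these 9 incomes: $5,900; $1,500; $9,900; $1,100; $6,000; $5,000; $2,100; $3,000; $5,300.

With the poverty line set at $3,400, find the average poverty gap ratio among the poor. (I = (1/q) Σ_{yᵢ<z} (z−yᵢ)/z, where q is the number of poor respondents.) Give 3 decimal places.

Below the line: $1,100, $1,500, $2,100, $3,000 (q = 4 of N = 9).
Shortfall ratios (z−y)/z: 0.6765, 0.5588, 0.3824, 0.1176; sum = 1.735294.
The income-gap ratio divides by q (the poor only): 1.735294 / 4 = 0.434.

0.434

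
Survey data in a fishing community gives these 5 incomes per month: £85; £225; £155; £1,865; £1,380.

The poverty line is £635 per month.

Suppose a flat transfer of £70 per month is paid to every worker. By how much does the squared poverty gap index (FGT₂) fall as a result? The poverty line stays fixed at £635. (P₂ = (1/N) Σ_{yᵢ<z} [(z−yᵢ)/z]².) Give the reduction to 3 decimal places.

Before: below the line — £85, £155, £225; squared poverty gap index (FGT₂) = 0.34770.
After the £70 transfer: below the line — £155, £225, £295; squared poverty gap index (FGT₂) = 0.25499.
Reduction = 0.34770 − 0.25499 = 0.093.

0.093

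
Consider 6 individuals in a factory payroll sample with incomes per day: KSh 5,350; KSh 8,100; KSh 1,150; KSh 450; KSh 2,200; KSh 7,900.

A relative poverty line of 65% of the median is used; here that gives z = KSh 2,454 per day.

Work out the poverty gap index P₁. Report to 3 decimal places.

Poor units: KSh 450, KSh 1,150, KSh 2,200 (q = 3 of N = 6).
Normalized shortfalls: (2454−450)/2454 = 0.8166; (2454−1150)/2454 = 0.5314; (2454−2200)/2454 = 0.1035.
Σ = 1.451508. Dividing by the full population N = 6 gives P₁ = 0.242.

0.242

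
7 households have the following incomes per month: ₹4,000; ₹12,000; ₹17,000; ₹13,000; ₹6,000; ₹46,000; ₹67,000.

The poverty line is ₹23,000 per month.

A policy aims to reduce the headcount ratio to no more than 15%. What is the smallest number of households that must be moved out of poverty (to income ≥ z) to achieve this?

4

Currently q = 5 of N = 7 are below the line (H = 0.714).
A headcount ratio of at most 15% allows at most ⌊0.15 × 7⌋ = 1 poor households.
So at least 5 − 1 = 4 must be lifted.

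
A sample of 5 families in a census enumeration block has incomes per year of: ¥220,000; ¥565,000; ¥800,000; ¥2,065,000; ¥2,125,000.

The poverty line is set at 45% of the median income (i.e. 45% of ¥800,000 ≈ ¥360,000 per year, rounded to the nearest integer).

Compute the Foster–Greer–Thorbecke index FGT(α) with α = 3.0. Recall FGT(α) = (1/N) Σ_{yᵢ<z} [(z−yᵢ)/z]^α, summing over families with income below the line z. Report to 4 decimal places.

0.0118

Below the line: ¥220,000 (q = 1 of N = 5).
Gap ratios (z−y)/z: (360000−220000)/360000 = 0.3889.
Raised to α = 3.0: 0.05881.
Sum = 0.058813; FGT(3.0) = 0.058813 / 5 = 0.0118.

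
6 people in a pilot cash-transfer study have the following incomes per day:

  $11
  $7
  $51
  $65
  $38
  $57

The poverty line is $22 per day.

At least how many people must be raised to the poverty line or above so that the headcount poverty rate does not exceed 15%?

2

2 of the 6 people are poor, so H = 2/6 = 0.333.
A headcount ratio of at most 15% allows at most ⌊0.15 × 6⌋ = 0 poor people.
So at least 2 − 0 = 2 must be lifted.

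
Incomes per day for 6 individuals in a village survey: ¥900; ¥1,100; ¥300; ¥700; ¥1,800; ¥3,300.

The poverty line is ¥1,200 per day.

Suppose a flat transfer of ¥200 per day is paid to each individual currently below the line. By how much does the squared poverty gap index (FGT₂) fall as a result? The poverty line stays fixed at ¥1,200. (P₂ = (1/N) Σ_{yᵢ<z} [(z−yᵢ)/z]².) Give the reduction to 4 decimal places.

0.0660

Before: below the line — ¥300, ¥700, ¥900, ¥1,100; squared poverty gap index (FGT₂) = 0.134259.
After the ¥200 transfer: below the line — ¥500, ¥900, ¥1,100; squared poverty gap index (FGT₂) = 0.068287.
Reduction = 0.134259 − 0.068287 = 0.0660.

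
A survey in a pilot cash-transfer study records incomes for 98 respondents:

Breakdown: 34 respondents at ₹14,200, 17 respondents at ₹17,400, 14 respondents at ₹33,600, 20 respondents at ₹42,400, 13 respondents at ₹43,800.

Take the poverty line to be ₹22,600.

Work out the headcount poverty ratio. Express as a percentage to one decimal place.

52.0%

51 of the 98 respondents have income below ₹22,600.
H = 51/98 = 52.0%.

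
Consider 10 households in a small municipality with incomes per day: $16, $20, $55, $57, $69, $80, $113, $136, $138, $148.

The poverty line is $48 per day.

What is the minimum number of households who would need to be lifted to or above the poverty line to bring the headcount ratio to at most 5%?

Currently q = 2 of N = 10 are below the line (H = 0.200).
A headcount ratio of at most 5% allows at most ⌊0.05 × 10⌋ = 0 poor households.
So at least 2 − 0 = 2 must be lifted.

2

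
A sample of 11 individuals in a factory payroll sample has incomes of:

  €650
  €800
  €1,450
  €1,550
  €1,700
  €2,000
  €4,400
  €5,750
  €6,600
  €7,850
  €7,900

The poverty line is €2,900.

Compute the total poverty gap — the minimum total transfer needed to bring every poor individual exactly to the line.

€9,250

Below z: €650, €800, €1,450, €1,550, €1,700, €2,000 (q = 6 of N = 11).
Individual gaps: 2900−650 = 2250; 2900−800 = 2100; 2900−1450 = 1450; 2900−1550 = 1350; 2900−1700 = 1200; 2900−2000 = 900.
Aggregate gap = €9,250.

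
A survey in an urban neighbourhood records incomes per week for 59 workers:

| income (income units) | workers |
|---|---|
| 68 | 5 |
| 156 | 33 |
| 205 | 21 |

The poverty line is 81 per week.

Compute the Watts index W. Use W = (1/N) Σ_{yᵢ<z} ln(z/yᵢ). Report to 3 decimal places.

Below z: 5×68 (q = 5 of N = 59).
Log gaps: ln(81/68) = 0.1749 (×5).
W = 0.874707 / 59 = 0.015.

0.015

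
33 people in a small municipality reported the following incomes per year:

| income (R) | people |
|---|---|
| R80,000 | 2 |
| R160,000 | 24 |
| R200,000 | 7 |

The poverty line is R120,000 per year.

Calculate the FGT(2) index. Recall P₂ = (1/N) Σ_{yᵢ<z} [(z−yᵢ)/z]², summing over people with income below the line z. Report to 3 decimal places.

Incomes under z: 2×R80,000 (q = 2 of N = 33).
Shortfall ratios: (120000−80000)/120000 = 0.3333 (×2).
Squared: 0.1111 (×2).
Sum = 0.222222; P₂ = 0.222222 / 33 = 0.007.

0.007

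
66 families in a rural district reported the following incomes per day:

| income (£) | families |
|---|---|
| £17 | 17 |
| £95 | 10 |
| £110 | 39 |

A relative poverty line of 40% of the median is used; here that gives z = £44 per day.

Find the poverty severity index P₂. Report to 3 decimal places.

0.097

Below z: 17×£17 (q = 17 of N = 66).
Normalized shortfalls: (44−17)/44 = 0.6136 (×17).
Squared: 0.3765 (×17).
Sum = 6.401343; P₂ = 6.401343 / 66 = 0.097.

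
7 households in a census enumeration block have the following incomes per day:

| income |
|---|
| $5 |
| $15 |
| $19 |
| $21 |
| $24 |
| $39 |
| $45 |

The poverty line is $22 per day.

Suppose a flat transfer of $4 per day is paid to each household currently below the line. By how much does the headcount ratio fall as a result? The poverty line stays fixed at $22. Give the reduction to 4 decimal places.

Before: below the line — $5, $15, $19, $21; headcount ratio = 0.571429.
After the $4 transfer: below the line — $9, $19; headcount ratio = 0.285714.
Reduction = 0.571429 − 0.285714 = 0.2857.

0.2857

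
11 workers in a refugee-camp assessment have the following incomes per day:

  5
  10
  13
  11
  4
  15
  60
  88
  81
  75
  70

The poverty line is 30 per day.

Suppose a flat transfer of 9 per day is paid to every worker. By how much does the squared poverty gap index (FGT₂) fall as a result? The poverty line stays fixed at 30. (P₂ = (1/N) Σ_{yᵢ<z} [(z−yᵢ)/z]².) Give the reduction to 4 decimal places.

Before: below the line — 4, 5, 10, 11, 13, 15; squared poverty gap index (FGT₂) = 0.260202.
After the 9 transfer: below the line — 13, 14, 19, 20, 22, 24; squared poverty gap index (FGT₂) = 0.087475.
Reduction = 0.260202 − 0.087475 = 0.1727.

0.1727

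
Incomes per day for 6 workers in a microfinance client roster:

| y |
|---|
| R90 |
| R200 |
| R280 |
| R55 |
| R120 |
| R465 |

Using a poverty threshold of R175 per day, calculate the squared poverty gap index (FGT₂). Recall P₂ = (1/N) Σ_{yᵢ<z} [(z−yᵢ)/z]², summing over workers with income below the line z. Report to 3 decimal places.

Below z: R55, R90, R120 (q = 3 of N = 6).
Normalized shortfalls: (175−55)/175 = 0.6857; (175−90)/175 = 0.4857; (175−120)/175 = 0.3143.
Squared: 0.4702; 0.2359; 0.0988.
Sum = 0.804898; P₂ = 0.804898 / 6 = 0.134.

0.134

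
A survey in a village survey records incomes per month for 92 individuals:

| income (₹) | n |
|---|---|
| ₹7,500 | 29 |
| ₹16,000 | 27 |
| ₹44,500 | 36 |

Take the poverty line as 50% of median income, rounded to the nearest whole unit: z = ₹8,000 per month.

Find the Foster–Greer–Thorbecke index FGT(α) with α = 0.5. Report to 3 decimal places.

Below the line: 29×₹7,500 (q = 29 of N = 92).
Shortfall ratios: (8000−7500)/8000 = 0.0625 (×29).
Raised to α = 0.5: 0.25000 (×29).
Sum = 7.250000; FGT(0.5) = 7.250000 / 92 = 0.079.

0.079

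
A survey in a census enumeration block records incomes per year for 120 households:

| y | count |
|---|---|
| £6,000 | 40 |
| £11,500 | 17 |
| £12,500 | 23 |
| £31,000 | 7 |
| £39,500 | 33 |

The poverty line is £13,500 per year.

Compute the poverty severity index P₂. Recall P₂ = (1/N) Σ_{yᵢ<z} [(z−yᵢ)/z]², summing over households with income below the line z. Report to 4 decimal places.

0.1070

Poor units: 40×£6,000, 17×£11,500, 23×£12,500 (q = 80 of N = 120).
Shortfall ratios: (13500−6000)/13500 = 0.5556 (×40); (13500−11500)/13500 = 0.1481 (×17); (13500−12500)/13500 = 0.0741 (×23).
Squared: 0.3086 (×40); 0.0219 (×17); 0.0055 (×23).
Sum = 12.844993; P₂ = 12.844993 / 120 = 0.1070.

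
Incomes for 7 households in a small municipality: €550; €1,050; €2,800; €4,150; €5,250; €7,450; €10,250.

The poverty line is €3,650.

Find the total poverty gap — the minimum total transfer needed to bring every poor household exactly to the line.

€6,550

Below the line: €550, €1,050, €2,800 (q = 3 of N = 7).
Individual gaps: 3650−550 = 3100; 3650−1050 = 2600; 3650−2800 = 850.
Aggregate gap = €6,550.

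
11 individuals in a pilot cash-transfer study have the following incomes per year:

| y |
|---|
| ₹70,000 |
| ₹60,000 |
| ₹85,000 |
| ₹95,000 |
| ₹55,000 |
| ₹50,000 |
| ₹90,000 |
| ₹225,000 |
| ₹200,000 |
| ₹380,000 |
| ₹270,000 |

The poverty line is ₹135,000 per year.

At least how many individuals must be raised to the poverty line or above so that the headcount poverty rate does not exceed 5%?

7

Currently q = 7 of N = 11 are below the line (H = 0.636).
A headcount ratio of at most 5% allows at most ⌊0.05 × 11⌋ = 0 poor individuals.
So at least 7 − 0 = 7 must be lifted.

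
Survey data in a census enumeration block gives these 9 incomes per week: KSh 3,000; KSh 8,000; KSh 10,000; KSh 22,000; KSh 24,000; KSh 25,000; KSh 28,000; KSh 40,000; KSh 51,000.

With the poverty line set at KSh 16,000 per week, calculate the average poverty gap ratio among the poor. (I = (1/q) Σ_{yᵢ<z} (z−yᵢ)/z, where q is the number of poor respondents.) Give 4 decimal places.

0.5625

Below z: KSh 3,000, KSh 8,000, KSh 10,000 (q = 3 of N = 9).
Relative gaps: 0.8125, 0.5000, 0.3750; sum = 1.687500.
I averages over the q = 3 poor units only: 1.687500 / 3 = 0.5625.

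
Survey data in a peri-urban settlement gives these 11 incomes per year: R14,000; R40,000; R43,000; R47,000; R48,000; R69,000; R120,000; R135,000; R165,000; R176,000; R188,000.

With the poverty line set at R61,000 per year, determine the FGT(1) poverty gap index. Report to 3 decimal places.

Poor units: R14,000, R40,000, R43,000, R47,000, R48,000 (q = 5 of N = 11).
Gap ratios (z−y)/z: (61000−14000)/61000 = 0.7705; (61000−40000)/61000 = 0.3443; (61000−43000)/61000 = 0.2951; (61000−47000)/61000 = 0.2295; (61000−48000)/61000 = 0.2131.
Σ = 1.852459. Dividing by the full population N = 11 gives P₁ = 0.168.

0.168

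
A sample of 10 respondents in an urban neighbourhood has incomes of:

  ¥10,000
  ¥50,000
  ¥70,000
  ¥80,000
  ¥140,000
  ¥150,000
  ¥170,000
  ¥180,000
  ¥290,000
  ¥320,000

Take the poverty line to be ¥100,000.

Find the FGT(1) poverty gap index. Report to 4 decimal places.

0.1900

Below z: ¥10,000, ¥50,000, ¥70,000, ¥80,000 (q = 4 of N = 10).
Gap ratios (z−y)/z: (100000−10000)/100000 = 0.9000; (100000−50000)/100000 = 0.5000; (100000−70000)/100000 = 0.3000; (100000−80000)/100000 = 0.2000.
Sum of shortfalls = 1.900000; P₁ averages over all N: 1.900000 / 10 = 0.1900.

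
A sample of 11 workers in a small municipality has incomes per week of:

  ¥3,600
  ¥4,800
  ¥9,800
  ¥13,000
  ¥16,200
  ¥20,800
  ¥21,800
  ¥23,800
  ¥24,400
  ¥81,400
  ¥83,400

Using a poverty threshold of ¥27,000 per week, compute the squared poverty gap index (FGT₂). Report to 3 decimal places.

0.216

Poor units: ¥3,600, ¥4,800, ¥9,800, ¥13,000, ¥16,200, ¥20,800, ¥21,800, ¥23,800, ¥24,400 (q = 9 of N = 11).
Relative gaps: (27000−3600)/27000 = 0.8667; (27000−4800)/27000 = 0.8222; (27000−9800)/27000 = 0.6370; (27000−13000)/27000 = 0.5185; (27000−16200)/27000 = 0.4000; (27000−20800)/27000 = 0.2296; (27000−21800)/27000 = 0.1926; (27000−23800)/27000 = 0.1185; (27000−24400)/27000 = 0.0963.
Squared: 0.7511; 0.6760; 0.4058; 0.2689; 0.1600; 0.0527; 0.0371; 0.0140; 0.0093.
Sum = 2.374979; P₂ = 2.374979 / 11 = 0.216.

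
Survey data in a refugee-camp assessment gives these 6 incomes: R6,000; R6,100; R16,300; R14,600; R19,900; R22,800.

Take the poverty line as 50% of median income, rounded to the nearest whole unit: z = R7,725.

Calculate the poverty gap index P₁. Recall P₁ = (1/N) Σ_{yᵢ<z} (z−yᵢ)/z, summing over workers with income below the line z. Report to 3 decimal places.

Below the line: R6,000, R6,100 (q = 2 of N = 6).
Relative gaps: (7725−6000)/7725 = 0.2233; (7725−6100)/7725 = 0.2104.
Sum of shortfalls = 0.433657; P₁ averages over all N: 0.433657 / 6 = 0.072.

0.072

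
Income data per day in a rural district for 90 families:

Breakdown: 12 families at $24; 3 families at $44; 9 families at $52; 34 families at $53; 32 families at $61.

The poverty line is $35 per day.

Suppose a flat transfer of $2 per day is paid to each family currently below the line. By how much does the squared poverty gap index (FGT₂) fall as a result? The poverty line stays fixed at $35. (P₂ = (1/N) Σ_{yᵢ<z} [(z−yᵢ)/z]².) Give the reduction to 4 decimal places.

Before: below the line — 12×$24; squared poverty gap index (FGT₂) = 0.013170.
After the $2 transfer: below the line — 12×$26; squared poverty gap index (FGT₂) = 0.008816.
Reduction = 0.013170 − 0.008816 = 0.0044.

0.0044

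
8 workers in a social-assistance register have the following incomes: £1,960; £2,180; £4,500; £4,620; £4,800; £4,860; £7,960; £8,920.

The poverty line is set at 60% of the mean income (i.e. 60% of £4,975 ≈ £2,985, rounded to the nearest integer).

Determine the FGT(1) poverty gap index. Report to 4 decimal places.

0.0766

Incomes under z: £1,960, £2,180 (q = 2 of N = 8).
Shortfall ratios: (2985−1960)/2985 = 0.3434; (2985−2180)/2985 = 0.2697.
Sum of shortfalls = 0.613065; P₁ averages over all N: 0.613065 / 8 = 0.0766.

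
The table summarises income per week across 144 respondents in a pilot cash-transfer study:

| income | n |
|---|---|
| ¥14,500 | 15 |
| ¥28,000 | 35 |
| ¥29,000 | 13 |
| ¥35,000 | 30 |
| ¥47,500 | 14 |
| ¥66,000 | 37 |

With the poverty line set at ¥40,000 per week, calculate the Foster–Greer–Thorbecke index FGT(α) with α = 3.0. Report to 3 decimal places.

Below the line: 15×¥14,500, 35×¥28,000, 13×¥29,000, 30×¥35,000 (q = 93 of N = 144).
Normalized shortfalls: (40000−14500)/40000 = 0.6375 (×15); (40000−28000)/40000 = 0.3000 (×35); (40000−29000)/40000 = 0.2750 (×13); (40000−35000)/40000 = 0.1250 (×30).
Raised to α = 3.0: 0.25908 (×15); 0.02700 (×35); 0.02080 (×13); 0.00195 (×30).
Sum = 5.160213; FGT(3.0) = 5.160213 / 144 = 0.036.

0.036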